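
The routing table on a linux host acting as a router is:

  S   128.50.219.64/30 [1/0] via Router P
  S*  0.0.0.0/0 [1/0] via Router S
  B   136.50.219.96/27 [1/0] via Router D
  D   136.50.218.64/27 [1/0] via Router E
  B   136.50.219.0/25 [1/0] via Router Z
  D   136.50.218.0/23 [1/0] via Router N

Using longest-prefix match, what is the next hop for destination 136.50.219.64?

Router Z

Routes whose prefix contains 136.50.219.64:
  0.0.0.0/0 (default, matches everything) -> Router S
  136.50.218.0/23 (136.50.218.0 - 136.50.219.255) -> Router N
  136.50.219.0/25 (136.50.219.0 - 136.50.219.127) -> Router Z
More-specific entries that do NOT match:
  128.50.219.64/30 (128.50.219.64 - 128.50.219.67) does not contain 136.50.219.64
  136.50.219.96/27 (136.50.219.96 - 136.50.219.127) does not contain 136.50.219.64
  136.50.218.64/27 (136.50.218.64 - 136.50.218.95) does not contain 136.50.219.64
Longest matching prefix is /25 -> next hop Router Z.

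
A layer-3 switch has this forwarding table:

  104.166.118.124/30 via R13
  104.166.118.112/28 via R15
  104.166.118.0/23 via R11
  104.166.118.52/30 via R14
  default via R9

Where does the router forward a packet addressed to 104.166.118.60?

R11

Routes whose prefix contains 104.166.118.60:
  0.0.0.0/0 (default, matches everything) -> R9
  104.166.118.0/23 (104.166.118.0 - 104.166.119.255) -> R11
More-specific entries that do NOT match:
  104.166.118.124/30 (104.166.118.124 - 104.166.118.127) does not contain 104.166.118.60
  104.166.118.52/30 (104.166.118.52 - 104.166.118.55) does not contain 104.166.118.60
  104.166.118.112/28 (104.166.118.112 - 104.166.118.127) does not contain 104.166.118.60
Longest matching prefix is /23 -> next hop R11.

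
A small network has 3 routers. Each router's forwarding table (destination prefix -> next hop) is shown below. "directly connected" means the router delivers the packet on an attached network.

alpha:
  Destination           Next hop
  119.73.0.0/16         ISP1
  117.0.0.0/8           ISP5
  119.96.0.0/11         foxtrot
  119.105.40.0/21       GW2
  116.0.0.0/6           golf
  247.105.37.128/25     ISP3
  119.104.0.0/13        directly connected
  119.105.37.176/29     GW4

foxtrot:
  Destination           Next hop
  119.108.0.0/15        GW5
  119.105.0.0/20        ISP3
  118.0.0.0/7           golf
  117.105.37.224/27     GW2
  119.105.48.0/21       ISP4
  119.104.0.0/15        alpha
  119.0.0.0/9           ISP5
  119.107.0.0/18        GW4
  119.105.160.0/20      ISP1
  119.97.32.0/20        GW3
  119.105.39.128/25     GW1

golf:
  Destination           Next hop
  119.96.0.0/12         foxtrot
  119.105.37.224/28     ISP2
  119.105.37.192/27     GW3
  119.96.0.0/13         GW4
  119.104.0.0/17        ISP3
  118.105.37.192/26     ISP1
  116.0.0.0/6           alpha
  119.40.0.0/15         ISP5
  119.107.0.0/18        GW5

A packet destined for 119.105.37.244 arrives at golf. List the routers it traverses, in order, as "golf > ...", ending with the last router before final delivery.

At golf: longest match for 119.105.37.244 is 119.96.0.0/12 -> foxtrot
At foxtrot: longest match for 119.105.37.244 is 119.104.0.0/15 -> alpha
At alpha: longest match for 119.105.37.244 is 119.104.0.0/13 -> directly connected

golf > foxtrot > alpha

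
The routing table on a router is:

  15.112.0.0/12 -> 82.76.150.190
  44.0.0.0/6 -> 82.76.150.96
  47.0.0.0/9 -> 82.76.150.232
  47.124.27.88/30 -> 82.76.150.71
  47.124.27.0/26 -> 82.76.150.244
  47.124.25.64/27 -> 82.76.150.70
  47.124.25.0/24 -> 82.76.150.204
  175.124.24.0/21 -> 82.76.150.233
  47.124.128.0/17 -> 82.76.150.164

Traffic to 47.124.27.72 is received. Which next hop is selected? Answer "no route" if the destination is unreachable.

82.76.150.232

Routes whose prefix contains 47.124.27.72:
  44.0.0.0/6 (44.0.0.0 - 47.255.255.255) -> 82.76.150.96
  47.0.0.0/9 (47.0.0.0 - 47.127.255.255) -> 82.76.150.232
More-specific entries that do NOT match:
  47.124.27.88/30 (47.124.27.88 - 47.124.27.91) does not contain 47.124.27.72
  47.124.25.64/27 (47.124.25.64 - 47.124.25.95) does not contain 47.124.27.72
  47.124.27.0/26 (47.124.27.0 - 47.124.27.63) does not contain 47.124.27.72
  47.124.25.0/24 (47.124.25.0 - 47.124.25.255) does not contain 47.124.27.72
  175.124.24.0/21 (175.124.24.0 - 175.124.31.255) does not contain 47.124.27.72
  47.124.128.0/17 (47.124.128.0 - 47.124.255.255) does not contain 47.124.27.72
  15.112.0.0/12 (15.112.0.0 - 15.127.255.255) does not contain 47.124.27.72
Longest matching prefix is /9 -> next hop 82.76.150.232.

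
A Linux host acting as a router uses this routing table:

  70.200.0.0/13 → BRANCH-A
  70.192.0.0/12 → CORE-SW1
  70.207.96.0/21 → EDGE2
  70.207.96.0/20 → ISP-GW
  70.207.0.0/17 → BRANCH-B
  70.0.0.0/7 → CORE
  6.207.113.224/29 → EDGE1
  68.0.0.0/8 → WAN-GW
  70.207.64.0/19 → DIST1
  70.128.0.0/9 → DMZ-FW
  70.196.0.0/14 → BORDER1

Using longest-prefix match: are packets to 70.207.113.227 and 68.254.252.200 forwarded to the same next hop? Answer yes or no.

70.207.113.227: longest match 70.207.0.0/17 -> BRANCH-B
68.254.252.200: longest match 68.0.0.0/8 -> WAN-GW

no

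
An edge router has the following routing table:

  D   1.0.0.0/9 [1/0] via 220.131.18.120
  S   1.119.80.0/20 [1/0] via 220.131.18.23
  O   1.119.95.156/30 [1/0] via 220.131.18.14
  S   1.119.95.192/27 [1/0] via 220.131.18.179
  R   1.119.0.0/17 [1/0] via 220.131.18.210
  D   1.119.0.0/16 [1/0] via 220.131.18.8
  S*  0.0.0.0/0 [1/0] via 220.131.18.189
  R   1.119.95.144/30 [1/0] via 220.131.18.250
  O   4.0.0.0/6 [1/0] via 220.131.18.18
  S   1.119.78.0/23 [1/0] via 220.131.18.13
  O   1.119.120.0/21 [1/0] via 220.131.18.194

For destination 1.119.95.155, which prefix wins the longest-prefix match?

Entries matching 1.119.95.155:
  0.0.0.0/0 (default, matches everything)
  1.0.0.0/9 (1.0.0.0 - 1.127.255.255)
  1.119.0.0/16 (1.119.0.0 - 1.119.255.255)
  1.119.0.0/17 (1.119.0.0 - 1.119.127.255)
  1.119.80.0/20 (1.119.80.0 - 1.119.95.255)
Most specific is 1.119.80.0/20.

1.119.80.0/20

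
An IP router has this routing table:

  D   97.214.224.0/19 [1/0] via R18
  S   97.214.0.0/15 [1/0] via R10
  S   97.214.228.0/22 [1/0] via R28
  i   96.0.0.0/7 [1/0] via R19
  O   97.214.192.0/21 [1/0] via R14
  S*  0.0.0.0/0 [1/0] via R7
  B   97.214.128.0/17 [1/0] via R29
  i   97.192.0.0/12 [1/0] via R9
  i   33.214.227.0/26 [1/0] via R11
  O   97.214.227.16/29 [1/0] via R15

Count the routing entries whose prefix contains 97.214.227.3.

5

Prefixes containing 97.214.227.3:
  0.0.0.0/0 (default, matches everything)
  96.0.0.0/7 (96.0.0.0 - 97.255.255.255)
  97.214.0.0/15 (97.214.0.0 - 97.215.255.255)
  97.214.128.0/17 (97.214.128.0 - 97.214.255.255)
  97.214.224.0/19 (97.214.224.0 - 97.214.255.255)
Total matching entries: 5.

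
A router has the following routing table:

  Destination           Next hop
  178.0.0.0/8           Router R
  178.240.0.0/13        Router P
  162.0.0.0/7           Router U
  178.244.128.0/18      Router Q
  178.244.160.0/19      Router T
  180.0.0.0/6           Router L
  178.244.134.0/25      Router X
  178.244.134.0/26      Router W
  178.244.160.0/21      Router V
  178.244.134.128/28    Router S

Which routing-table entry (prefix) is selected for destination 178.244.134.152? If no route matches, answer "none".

Entries matching 178.244.134.152:
  178.0.0.0/8 (178.0.0.0 - 178.255.255.255)
  178.240.0.0/13 (178.240.0.0 - 178.247.255.255)
  178.244.128.0/18 (178.244.128.0 - 178.244.191.255)
Most specific is 178.244.128.0/18.

178.244.128.0/18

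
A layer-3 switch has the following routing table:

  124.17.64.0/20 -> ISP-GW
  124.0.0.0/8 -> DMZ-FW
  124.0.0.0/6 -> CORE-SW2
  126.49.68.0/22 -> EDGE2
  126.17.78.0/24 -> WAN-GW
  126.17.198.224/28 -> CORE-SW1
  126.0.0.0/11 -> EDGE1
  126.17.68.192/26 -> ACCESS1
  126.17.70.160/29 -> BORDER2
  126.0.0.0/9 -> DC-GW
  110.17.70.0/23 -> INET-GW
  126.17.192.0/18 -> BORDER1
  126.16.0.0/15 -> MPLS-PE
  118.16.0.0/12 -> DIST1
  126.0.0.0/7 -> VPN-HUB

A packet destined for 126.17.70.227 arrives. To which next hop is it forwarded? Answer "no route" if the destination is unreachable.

MPLS-PE

Routes whose prefix contains 126.17.70.227:
  124.0.0.0/6 (124.0.0.0 - 127.255.255.255) -> CORE-SW2
  126.0.0.0/7 (126.0.0.0 - 127.255.255.255) -> VPN-HUB
  126.0.0.0/9 (126.0.0.0 - 126.127.255.255) -> DC-GW
  126.0.0.0/11 (126.0.0.0 - 126.31.255.255) -> EDGE1
  126.16.0.0/15 (126.16.0.0 - 126.17.255.255) -> MPLS-PE
More-specific entries that do NOT match:
  126.17.70.160/29 (126.17.70.160 - 126.17.70.167) does not contain 126.17.70.227
  126.17.198.224/28 (126.17.198.224 - 126.17.198.239) does not contain 126.17.70.227
  126.17.68.192/26 (126.17.68.192 - 126.17.68.255) does not contain 126.17.70.227
  126.17.78.0/24 (126.17.78.0 - 126.17.78.255) does not contain 126.17.70.227
  110.17.70.0/23 (110.17.70.0 - 110.17.71.255) does not contain 126.17.70.227
  126.49.68.0/22 (126.49.68.0 - 126.49.71.255) does not contain 126.17.70.227
  124.17.64.0/20 (124.17.64.0 - 124.17.79.255) does not contain 126.17.70.227
  126.17.192.0/18 (126.17.192.0 - 126.17.255.255) does not contain 126.17.70.227
Longest matching prefix is /15 -> next hop MPLS-PE.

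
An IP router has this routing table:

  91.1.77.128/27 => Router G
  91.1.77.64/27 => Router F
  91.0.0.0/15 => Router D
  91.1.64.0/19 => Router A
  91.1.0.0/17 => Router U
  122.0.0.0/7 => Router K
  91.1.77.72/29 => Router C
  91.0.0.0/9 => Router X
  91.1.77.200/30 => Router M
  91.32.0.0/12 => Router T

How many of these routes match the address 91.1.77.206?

Prefixes containing 91.1.77.206:
  91.0.0.0/9 (91.0.0.0 - 91.127.255.255)
  91.0.0.0/15 (91.0.0.0 - 91.1.255.255)
  91.1.0.0/17 (91.1.0.0 - 91.1.127.255)
  91.1.64.0/19 (91.1.64.0 - 91.1.95.255)
Total matching entries: 4.

4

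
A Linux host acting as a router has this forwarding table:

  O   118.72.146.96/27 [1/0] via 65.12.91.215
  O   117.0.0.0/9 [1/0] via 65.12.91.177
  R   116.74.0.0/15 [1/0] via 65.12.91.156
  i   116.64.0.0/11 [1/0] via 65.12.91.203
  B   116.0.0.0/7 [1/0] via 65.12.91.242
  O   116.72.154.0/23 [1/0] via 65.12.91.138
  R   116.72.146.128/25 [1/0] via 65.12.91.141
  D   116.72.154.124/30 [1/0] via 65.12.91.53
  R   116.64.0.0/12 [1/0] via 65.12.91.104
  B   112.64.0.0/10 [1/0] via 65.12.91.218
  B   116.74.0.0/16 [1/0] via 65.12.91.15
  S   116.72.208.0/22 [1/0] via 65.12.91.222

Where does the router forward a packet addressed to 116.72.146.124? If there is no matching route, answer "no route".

Routes whose prefix contains 116.72.146.124:
  116.0.0.0/7 (116.0.0.0 - 117.255.255.255) -> 65.12.91.242
  116.64.0.0/11 (116.64.0.0 - 116.95.255.255) -> 65.12.91.203
  116.64.0.0/12 (116.64.0.0 - 116.79.255.255) -> 65.12.91.104
More-specific entries that do NOT match:
  116.72.154.124/30 (116.72.154.124 - 116.72.154.127) does not contain 116.72.146.124
  118.72.146.96/27 (118.72.146.96 - 118.72.146.127) does not contain 116.72.146.124
  116.72.146.128/25 (116.72.146.128 - 116.72.146.255) does not contain 116.72.146.124
  116.72.154.0/23 (116.72.154.0 - 116.72.155.255) does not contain 116.72.146.124
  116.72.208.0/22 (116.72.208.0 - 116.72.211.255) does not contain 116.72.146.124
  116.74.0.0/16 (116.74.0.0 - 116.74.255.255) does not contain 116.72.146.124
  116.74.0.0/15 (116.74.0.0 - 116.75.255.255) does not contain 116.72.146.124
Longest matching prefix is /12 -> next hop 65.12.91.104.

65.12.91.104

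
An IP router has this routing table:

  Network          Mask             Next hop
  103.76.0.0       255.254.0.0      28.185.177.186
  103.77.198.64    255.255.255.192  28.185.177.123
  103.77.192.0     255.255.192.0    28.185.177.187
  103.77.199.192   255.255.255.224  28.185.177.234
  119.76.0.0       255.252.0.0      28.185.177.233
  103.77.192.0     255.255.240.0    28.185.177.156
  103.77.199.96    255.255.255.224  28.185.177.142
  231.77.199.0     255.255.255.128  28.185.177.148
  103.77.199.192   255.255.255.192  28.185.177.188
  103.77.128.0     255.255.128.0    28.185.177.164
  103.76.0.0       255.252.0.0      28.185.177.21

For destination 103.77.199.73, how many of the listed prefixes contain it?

5

Prefixes containing 103.77.199.73:
  103.76.0.0/14 (103.76.0.0 - 103.79.255.255)
  103.76.0.0/15 (103.76.0.0 - 103.77.255.255)
  103.77.128.0/17 (103.77.128.0 - 103.77.255.255)
  103.77.192.0/18 (103.77.192.0 - 103.77.255.255)
  103.77.192.0/20 (103.77.192.0 - 103.77.207.255)
Total matching entries: 5.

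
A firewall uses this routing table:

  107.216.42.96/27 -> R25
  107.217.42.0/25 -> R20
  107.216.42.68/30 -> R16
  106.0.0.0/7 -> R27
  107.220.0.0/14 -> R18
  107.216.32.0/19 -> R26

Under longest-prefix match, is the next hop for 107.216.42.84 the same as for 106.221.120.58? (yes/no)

107.216.42.84: longest match 107.216.32.0/19 -> R26
106.221.120.58: longest match 106.0.0.0/7 -> R27

no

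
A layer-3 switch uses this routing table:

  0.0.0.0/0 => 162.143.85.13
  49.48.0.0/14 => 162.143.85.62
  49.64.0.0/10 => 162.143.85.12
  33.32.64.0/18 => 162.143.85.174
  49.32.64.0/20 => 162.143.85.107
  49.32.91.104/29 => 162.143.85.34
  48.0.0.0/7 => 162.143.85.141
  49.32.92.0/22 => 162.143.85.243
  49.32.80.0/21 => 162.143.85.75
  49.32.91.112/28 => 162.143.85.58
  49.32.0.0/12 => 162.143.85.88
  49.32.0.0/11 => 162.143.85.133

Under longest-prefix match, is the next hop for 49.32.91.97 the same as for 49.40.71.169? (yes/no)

yes

49.32.91.97: longest match 49.32.0.0/12 -> 162.143.85.88
49.40.71.169: longest match 49.32.0.0/12 -> 162.143.85.88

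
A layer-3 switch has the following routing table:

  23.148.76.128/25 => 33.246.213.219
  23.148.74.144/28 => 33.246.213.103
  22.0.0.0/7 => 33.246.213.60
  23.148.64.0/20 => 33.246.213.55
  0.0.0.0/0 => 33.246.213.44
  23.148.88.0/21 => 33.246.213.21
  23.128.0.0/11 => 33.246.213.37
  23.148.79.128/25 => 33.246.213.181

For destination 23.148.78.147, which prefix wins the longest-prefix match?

23.148.64.0/20

Entries matching 23.148.78.147:
  0.0.0.0/0 (default, matches everything)
  22.0.0.0/7 (22.0.0.0 - 23.255.255.255)
  23.128.0.0/11 (23.128.0.0 - 23.159.255.255)
  23.148.64.0/20 (23.148.64.0 - 23.148.79.255)
Most specific is 23.148.64.0/20.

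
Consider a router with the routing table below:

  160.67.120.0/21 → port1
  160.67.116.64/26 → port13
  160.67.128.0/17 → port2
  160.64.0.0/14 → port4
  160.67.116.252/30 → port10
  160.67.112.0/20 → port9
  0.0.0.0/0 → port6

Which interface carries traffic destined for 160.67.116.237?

Routes whose prefix contains 160.67.116.237:
  0.0.0.0/0 (default, matches everything) -> port6
  160.64.0.0/14 (160.64.0.0 - 160.67.255.255) -> port4
  160.67.112.0/20 (160.67.112.0 - 160.67.127.255) -> port9
More-specific entries that do NOT match:
  160.67.116.252/30 (160.67.116.252 - 160.67.116.255) does not contain 160.67.116.237
  160.67.116.64/26 (160.67.116.64 - 160.67.116.127) does not contain 160.67.116.237
  160.67.120.0/21 (160.67.120.0 - 160.67.127.255) does not contain 160.67.116.237
Longest matching prefix is /20 -> interface port9.

port9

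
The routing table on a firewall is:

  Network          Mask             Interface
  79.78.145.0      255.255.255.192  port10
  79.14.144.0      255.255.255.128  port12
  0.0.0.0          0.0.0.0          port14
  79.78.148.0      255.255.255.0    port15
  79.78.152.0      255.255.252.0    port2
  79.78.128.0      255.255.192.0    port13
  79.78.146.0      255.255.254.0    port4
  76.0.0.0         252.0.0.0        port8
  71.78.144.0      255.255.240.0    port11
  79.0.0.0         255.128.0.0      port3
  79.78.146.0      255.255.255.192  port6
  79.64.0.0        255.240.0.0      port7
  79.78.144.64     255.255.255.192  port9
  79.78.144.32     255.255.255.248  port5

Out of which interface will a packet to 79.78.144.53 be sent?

port13

Routes whose prefix contains 79.78.144.53:
  0.0.0.0/0 (default, matches everything) -> port14
  76.0.0.0/6 (76.0.0.0 - 79.255.255.255) -> port8
  79.0.0.0/9 (79.0.0.0 - 79.127.255.255) -> port3
  79.64.0.0/12 (79.64.0.0 - 79.79.255.255) -> port7
  79.78.128.0/18 (79.78.128.0 - 79.78.191.255) -> port13
More-specific entries that do NOT match:
  79.78.144.32/29 (79.78.144.32 - 79.78.144.39) does not contain 79.78.144.53
  79.78.145.0/26 (79.78.145.0 - 79.78.145.63) does not contain 79.78.144.53
  79.78.146.0/26 (79.78.146.0 - 79.78.146.63) does not contain 79.78.144.53
  79.78.144.64/26 (79.78.144.64 - 79.78.144.127) does not contain 79.78.144.53
  79.14.144.0/25 (79.14.144.0 - 79.14.144.127) does not contain 79.78.144.53
  79.78.148.0/24 (79.78.148.0 - 79.78.148.255) does not contain 79.78.144.53
  79.78.146.0/23 (79.78.146.0 - 79.78.147.255) does not contain 79.78.144.53
  79.78.152.0/22 (79.78.152.0 - 79.78.155.255) does not contain 79.78.144.53
  71.78.144.0/20 (71.78.144.0 - 71.78.159.255) does not contain 79.78.144.53
Longest matching prefix is /18 -> interface port13.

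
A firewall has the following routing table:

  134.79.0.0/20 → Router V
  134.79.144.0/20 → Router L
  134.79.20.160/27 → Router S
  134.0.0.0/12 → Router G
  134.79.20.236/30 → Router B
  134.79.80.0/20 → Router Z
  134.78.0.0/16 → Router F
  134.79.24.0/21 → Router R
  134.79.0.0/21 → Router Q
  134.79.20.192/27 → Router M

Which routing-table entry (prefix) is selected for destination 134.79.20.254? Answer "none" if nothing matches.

134.79.20.254 is outside every listed prefix and there is no default route.

none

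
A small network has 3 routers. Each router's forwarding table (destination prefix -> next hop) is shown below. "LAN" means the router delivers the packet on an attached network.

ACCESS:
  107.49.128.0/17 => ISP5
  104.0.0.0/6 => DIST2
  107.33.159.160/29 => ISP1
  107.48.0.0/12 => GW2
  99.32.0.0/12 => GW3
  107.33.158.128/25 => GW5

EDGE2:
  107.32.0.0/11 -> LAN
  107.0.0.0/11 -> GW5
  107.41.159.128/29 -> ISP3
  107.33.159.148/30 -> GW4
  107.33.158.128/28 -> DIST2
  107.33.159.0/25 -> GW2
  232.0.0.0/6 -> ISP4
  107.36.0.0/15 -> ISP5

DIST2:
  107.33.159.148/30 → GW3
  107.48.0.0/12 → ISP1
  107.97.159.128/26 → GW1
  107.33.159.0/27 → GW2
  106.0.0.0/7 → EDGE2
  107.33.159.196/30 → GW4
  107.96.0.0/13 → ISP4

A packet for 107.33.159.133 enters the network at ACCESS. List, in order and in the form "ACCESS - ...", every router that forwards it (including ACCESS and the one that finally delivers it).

ACCESS - DIST2 - EDGE2

At ACCESS: longest match for 107.33.159.133 is 104.0.0.0/6 -> DIST2
At DIST2: longest match for 107.33.159.133 is 106.0.0.0/7 -> EDGE2
At EDGE2: longest match for 107.33.159.133 is 107.32.0.0/11 -> LAN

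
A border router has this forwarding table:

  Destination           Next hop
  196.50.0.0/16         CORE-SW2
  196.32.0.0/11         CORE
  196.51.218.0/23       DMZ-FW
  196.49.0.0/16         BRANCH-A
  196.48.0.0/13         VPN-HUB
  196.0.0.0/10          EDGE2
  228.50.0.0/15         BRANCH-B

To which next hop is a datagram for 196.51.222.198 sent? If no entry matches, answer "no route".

VPN-HUB

Routes whose prefix contains 196.51.222.198:
  196.0.0.0/10 (196.0.0.0 - 196.63.255.255) -> EDGE2
  196.32.0.0/11 (196.32.0.0 - 196.63.255.255) -> CORE
  196.48.0.0/13 (196.48.0.0 - 196.55.255.255) -> VPN-HUB
More-specific entries that do NOT match:
  196.51.218.0/23 (196.51.218.0 - 196.51.219.255) does not contain 196.51.222.198
  196.50.0.0/16 (196.50.0.0 - 196.50.255.255) does not contain 196.51.222.198
  196.49.0.0/16 (196.49.0.0 - 196.49.255.255) does not contain 196.51.222.198
  228.50.0.0/15 (228.50.0.0 - 228.51.255.255) does not contain 196.51.222.198
Longest matching prefix is /13 -> next hop VPN-HUB.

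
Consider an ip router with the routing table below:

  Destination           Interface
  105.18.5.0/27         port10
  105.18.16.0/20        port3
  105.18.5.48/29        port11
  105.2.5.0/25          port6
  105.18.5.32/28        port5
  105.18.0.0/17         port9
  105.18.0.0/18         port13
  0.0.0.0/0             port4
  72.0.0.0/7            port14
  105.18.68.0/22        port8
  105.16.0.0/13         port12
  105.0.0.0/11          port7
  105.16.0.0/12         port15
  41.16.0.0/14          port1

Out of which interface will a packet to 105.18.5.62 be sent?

Routes whose prefix contains 105.18.5.62:
  0.0.0.0/0 (default, matches everything) -> port4
  105.0.0.0/11 (105.0.0.0 - 105.31.255.255) -> port7
  105.16.0.0/12 (105.16.0.0 - 105.31.255.255) -> port15
  105.16.0.0/13 (105.16.0.0 - 105.23.255.255) -> port12
  105.18.0.0/17 (105.18.0.0 - 105.18.127.255) -> port9
  105.18.0.0/18 (105.18.0.0 - 105.18.63.255) -> port13
More-specific entries that do NOT match:
  105.18.5.48/29 (105.18.5.48 - 105.18.5.55) does not contain 105.18.5.62
  105.18.5.32/28 (105.18.5.32 - 105.18.5.47) does not contain 105.18.5.62
  105.18.5.0/27 (105.18.5.0 - 105.18.5.31) does not contain 105.18.5.62
  105.2.5.0/25 (105.2.5.0 - 105.2.5.127) does not contain 105.18.5.62
  105.18.68.0/22 (105.18.68.0 - 105.18.71.255) does not contain 105.18.5.62
  105.18.16.0/20 (105.18.16.0 - 105.18.31.255) does not contain 105.18.5.62
Longest matching prefix is /18 -> interface port13.

port13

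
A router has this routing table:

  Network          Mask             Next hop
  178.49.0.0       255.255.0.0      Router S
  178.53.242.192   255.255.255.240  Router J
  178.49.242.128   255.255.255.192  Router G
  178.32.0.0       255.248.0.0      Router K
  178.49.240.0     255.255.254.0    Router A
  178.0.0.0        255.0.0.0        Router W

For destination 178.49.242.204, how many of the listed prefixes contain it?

Prefixes containing 178.49.242.204:
  178.0.0.0/8 (178.0.0.0 - 178.255.255.255)
  178.49.0.0/16 (178.49.0.0 - 178.49.255.255)
Total matching entries: 2.

2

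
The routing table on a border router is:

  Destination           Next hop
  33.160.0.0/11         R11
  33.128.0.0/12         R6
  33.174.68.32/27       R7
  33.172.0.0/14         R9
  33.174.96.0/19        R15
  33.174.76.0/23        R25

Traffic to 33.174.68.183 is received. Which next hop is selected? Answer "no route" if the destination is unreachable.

Routes whose prefix contains 33.174.68.183:
  33.160.0.0/11 (33.160.0.0 - 33.191.255.255) -> R11
  33.172.0.0/14 (33.172.0.0 - 33.175.255.255) -> R9
More-specific entries that do NOT match:
  33.174.68.32/27 (33.174.68.32 - 33.174.68.63) does not contain 33.174.68.183
  33.174.76.0/23 (33.174.76.0 - 33.174.77.255) does not contain 33.174.68.183
  33.174.96.0/19 (33.174.96.0 - 33.174.127.255) does not contain 33.174.68.183
Longest matching prefix is /14 -> next hop R9.

R9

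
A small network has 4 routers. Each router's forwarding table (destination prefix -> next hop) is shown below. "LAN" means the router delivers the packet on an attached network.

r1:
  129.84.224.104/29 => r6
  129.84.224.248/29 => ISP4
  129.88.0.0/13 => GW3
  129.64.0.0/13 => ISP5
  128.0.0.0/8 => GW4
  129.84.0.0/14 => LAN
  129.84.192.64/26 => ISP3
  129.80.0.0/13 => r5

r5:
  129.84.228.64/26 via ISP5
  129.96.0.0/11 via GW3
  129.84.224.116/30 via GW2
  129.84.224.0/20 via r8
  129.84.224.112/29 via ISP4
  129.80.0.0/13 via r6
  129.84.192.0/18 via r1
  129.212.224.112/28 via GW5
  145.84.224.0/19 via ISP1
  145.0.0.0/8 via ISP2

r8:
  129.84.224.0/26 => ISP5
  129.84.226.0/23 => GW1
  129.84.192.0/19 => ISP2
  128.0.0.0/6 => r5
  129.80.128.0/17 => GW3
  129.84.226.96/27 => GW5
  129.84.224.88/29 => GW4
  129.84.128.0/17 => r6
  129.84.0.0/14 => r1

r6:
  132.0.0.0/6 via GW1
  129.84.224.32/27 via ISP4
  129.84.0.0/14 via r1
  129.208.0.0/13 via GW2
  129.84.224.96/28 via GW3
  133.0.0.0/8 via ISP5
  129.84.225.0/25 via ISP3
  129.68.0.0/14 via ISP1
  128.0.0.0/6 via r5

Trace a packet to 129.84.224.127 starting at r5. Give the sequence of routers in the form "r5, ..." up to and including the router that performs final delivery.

r5, r8, r6, r1

At r5: longest match for 129.84.224.127 is 129.84.224.0/20 -> r8
At r8: longest match for 129.84.224.127 is 129.84.128.0/17 -> r6
At r6: longest match for 129.84.224.127 is 129.84.0.0/14 -> r1
At r1: longest match for 129.84.224.127 is 129.84.0.0/14 -> LAN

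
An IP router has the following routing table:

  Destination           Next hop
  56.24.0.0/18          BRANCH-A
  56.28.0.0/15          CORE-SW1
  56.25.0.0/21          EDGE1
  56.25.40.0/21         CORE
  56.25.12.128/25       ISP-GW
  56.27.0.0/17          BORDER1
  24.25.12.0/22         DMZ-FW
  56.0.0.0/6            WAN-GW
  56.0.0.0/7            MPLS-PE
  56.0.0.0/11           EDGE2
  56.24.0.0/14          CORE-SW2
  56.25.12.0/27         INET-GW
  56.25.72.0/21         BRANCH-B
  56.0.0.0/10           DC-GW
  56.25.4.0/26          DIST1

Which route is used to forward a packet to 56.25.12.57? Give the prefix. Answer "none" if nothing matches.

56.24.0.0/14

Entries matching 56.25.12.57:
  56.0.0.0/6 (56.0.0.0 - 59.255.255.255)
  56.0.0.0/7 (56.0.0.0 - 57.255.255.255)
  56.0.0.0/10 (56.0.0.0 - 56.63.255.255)
  56.0.0.0/11 (56.0.0.0 - 56.31.255.255)
  56.24.0.0/14 (56.24.0.0 - 56.27.255.255)
Most specific is 56.24.0.0/14.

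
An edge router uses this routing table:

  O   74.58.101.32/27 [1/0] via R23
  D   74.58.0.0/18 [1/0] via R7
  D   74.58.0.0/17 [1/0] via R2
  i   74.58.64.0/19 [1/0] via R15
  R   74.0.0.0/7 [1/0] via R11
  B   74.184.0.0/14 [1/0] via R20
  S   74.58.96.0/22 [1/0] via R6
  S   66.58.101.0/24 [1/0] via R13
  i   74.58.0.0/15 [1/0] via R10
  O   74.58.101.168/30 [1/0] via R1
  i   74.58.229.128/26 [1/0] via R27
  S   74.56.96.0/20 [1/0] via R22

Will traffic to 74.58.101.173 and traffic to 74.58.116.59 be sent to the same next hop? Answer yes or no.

74.58.101.173: longest match 74.58.0.0/17 -> R2
74.58.116.59: longest match 74.58.0.0/17 -> R2

yes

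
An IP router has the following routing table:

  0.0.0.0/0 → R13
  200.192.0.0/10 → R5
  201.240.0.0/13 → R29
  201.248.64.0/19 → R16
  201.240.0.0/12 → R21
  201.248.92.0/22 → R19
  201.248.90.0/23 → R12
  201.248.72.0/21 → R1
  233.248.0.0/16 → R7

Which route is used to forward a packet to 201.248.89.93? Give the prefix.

Entries matching 201.248.89.93:
  0.0.0.0/0 (default, matches everything)
  201.240.0.0/12 (201.240.0.0 - 201.255.255.255)
  201.248.64.0/19 (201.248.64.0 - 201.248.95.255)
Most specific is 201.248.64.0/19.

201.248.64.0/19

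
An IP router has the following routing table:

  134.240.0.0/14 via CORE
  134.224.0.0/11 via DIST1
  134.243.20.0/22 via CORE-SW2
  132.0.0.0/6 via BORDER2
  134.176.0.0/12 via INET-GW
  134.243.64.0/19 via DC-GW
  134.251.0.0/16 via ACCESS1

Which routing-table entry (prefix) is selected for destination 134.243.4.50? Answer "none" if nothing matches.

Entries matching 134.243.4.50:
  132.0.0.0/6 (132.0.0.0 - 135.255.255.255)
  134.224.0.0/11 (134.224.0.0 - 134.255.255.255)
  134.240.0.0/14 (134.240.0.0 - 134.243.255.255)
Most specific is 134.240.0.0/14.

134.240.0.0/14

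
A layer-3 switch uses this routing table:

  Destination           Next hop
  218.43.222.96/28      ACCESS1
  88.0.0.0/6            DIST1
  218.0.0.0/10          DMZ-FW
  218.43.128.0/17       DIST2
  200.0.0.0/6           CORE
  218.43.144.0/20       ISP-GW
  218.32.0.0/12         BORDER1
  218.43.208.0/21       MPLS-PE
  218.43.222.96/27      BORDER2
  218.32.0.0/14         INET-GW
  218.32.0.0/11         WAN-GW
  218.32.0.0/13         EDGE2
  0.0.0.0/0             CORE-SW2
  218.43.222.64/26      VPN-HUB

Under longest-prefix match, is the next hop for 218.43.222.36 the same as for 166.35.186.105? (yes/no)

218.43.222.36: longest match 218.43.128.0/17 -> DIST2
166.35.186.105: longest match 0.0.0.0/0 -> CORE-SW2

no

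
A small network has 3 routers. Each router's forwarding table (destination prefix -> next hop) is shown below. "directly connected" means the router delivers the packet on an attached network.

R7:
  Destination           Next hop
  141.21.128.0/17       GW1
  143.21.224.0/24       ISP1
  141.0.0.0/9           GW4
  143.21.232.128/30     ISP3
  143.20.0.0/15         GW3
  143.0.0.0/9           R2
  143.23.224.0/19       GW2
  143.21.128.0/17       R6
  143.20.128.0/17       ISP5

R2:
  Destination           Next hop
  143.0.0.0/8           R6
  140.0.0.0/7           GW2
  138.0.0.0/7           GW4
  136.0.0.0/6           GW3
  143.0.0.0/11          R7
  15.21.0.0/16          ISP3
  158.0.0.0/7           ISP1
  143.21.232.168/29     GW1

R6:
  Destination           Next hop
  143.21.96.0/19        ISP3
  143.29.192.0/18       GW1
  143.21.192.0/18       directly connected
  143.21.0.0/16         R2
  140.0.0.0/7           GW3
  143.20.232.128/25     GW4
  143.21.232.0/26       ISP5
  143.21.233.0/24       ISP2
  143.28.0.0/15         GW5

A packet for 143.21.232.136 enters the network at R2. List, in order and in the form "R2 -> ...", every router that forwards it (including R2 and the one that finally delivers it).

R2 -> R7 -> R6

At R2: longest match for 143.21.232.136 is 143.0.0.0/11 -> R7
At R7: longest match for 143.21.232.136 is 143.21.128.0/17 -> R6
At R6: longest match for 143.21.232.136 is 143.21.192.0/18 -> directly connected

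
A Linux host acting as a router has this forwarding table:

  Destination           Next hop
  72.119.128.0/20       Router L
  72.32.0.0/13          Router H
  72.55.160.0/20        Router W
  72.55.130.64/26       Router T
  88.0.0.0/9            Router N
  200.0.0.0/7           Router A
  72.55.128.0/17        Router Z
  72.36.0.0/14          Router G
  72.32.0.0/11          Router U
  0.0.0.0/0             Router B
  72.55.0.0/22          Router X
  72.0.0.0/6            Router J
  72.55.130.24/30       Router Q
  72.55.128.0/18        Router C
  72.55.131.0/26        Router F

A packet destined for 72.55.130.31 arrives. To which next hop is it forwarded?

Routes whose prefix contains 72.55.130.31:
  0.0.0.0/0 (default, matches everything) -> Router B
  72.0.0.0/6 (72.0.0.0 - 75.255.255.255) -> Router J
  72.32.0.0/11 (72.32.0.0 - 72.63.255.255) -> Router U
  72.55.128.0/17 (72.55.128.0 - 72.55.255.255) -> Router Z
  72.55.128.0/18 (72.55.128.0 - 72.55.191.255) -> Router C
More-specific entries that do NOT match:
  72.55.130.24/30 (72.55.130.24 - 72.55.130.27) does not contain 72.55.130.31
  72.55.130.64/26 (72.55.130.64 - 72.55.130.127) does not contain 72.55.130.31
  72.55.131.0/26 (72.55.131.0 - 72.55.131.63) does not contain 72.55.130.31
  72.55.0.0/22 (72.55.0.0 - 72.55.3.255) does not contain 72.55.130.31
  72.119.128.0/20 (72.119.128.0 - 72.119.143.255) does not contain 72.55.130.31
  72.55.160.0/20 (72.55.160.0 - 72.55.175.255) does not contain 72.55.130.31
Longest matching prefix is /18 -> next hop Router C.

Router C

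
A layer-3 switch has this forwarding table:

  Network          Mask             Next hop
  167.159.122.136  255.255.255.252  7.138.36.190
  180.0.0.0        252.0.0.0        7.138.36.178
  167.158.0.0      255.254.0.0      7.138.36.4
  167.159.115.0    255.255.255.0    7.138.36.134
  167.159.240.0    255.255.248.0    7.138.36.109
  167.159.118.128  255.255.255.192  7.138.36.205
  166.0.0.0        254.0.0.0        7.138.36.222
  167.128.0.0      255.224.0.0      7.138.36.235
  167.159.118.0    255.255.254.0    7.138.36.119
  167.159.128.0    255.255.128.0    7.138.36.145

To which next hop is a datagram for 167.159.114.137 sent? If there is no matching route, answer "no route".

7.138.36.4

Routes whose prefix contains 167.159.114.137:
  166.0.0.0/7 (166.0.0.0 - 167.255.255.255) -> 7.138.36.222
  167.128.0.0/11 (167.128.0.0 - 167.159.255.255) -> 7.138.36.235
  167.158.0.0/15 (167.158.0.0 - 167.159.255.255) -> 7.138.36.4
More-specific entries that do NOT match:
  167.159.122.136/30 (167.159.122.136 - 167.159.122.139) does not contain 167.159.114.137
  167.159.118.128/26 (167.159.118.128 - 167.159.118.191) does not contain 167.159.114.137
  167.159.115.0/24 (167.159.115.0 - 167.159.115.255) does not contain 167.159.114.137
  167.159.118.0/23 (167.159.118.0 - 167.159.119.255) does not contain 167.159.114.137
  167.159.240.0/21 (167.159.240.0 - 167.159.247.255) does not contain 167.159.114.137
  167.159.128.0/17 (167.159.128.0 - 167.159.255.255) does not contain 167.159.114.137
Longest matching prefix is /15 -> next hop 7.138.36.4.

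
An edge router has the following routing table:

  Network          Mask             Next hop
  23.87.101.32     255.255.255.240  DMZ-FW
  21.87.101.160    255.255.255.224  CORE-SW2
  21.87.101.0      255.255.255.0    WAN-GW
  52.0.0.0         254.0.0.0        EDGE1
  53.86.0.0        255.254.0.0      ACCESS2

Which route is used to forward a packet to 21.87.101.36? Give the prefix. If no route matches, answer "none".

Entries matching 21.87.101.36:
  21.87.101.0/24 (21.87.101.0 - 21.87.101.255)
Most specific is 21.87.101.0/24.

21.87.101.0/24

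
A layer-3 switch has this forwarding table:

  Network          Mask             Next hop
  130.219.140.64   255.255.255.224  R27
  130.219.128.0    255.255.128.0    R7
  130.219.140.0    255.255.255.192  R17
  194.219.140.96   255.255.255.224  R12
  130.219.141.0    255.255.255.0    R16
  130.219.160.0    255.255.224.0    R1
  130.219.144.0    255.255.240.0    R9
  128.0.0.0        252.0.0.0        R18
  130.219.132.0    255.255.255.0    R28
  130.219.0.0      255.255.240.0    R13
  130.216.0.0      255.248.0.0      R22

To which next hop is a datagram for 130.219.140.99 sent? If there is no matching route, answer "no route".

R7

Routes whose prefix contains 130.219.140.99:
  128.0.0.0/6 (128.0.0.0 - 131.255.255.255) -> R18
  130.216.0.0/13 (130.216.0.0 - 130.223.255.255) -> R22
  130.219.128.0/17 (130.219.128.0 - 130.219.255.255) -> R7
More-specific entries that do NOT match:
  130.219.140.64/27 (130.219.140.64 - 130.219.140.95) does not contain 130.219.140.99
  194.219.140.96/27 (194.219.140.96 - 194.219.140.127) does not contain 130.219.140.99
  130.219.140.0/26 (130.219.140.0 - 130.219.140.63) does not contain 130.219.140.99
  130.219.141.0/24 (130.219.141.0 - 130.219.141.255) does not contain 130.219.140.99
  130.219.132.0/24 (130.219.132.0 - 130.219.132.255) does not contain 130.219.140.99
  130.219.144.0/20 (130.219.144.0 - 130.219.159.255) does not contain 130.219.140.99
  130.219.0.0/20 (130.219.0.0 - 130.219.15.255) does not contain 130.219.140.99
  130.219.160.0/19 (130.219.160.0 - 130.219.191.255) does not contain 130.219.140.99
Longest matching prefix is /17 -> next hop R7.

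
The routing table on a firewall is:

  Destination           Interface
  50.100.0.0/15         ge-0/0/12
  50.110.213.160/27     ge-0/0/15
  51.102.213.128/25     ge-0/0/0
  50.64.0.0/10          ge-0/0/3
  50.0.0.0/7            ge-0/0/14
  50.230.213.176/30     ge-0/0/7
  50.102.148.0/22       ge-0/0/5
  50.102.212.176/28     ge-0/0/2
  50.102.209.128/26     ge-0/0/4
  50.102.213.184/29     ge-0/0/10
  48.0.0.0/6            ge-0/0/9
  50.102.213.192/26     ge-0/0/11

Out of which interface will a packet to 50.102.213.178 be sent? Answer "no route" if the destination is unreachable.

ge-0/0/3

Routes whose prefix contains 50.102.213.178:
  48.0.0.0/6 (48.0.0.0 - 51.255.255.255) -> ge-0/0/9
  50.0.0.0/7 (50.0.0.0 - 51.255.255.255) -> ge-0/0/14
  50.64.0.0/10 (50.64.0.0 - 50.127.255.255) -> ge-0/0/3
More-specific entries that do NOT match:
  50.230.213.176/30 (50.230.213.176 - 50.230.213.179) does not contain 50.102.213.178
  50.102.213.184/29 (50.102.213.184 - 50.102.213.191) does not contain 50.102.213.178
  50.102.212.176/28 (50.102.212.176 - 50.102.212.191) does not contain 50.102.213.178
  50.110.213.160/27 (50.110.213.160 - 50.110.213.191) does not contain 50.102.213.178
  50.102.209.128/26 (50.102.209.128 - 50.102.209.191) does not contain 50.102.213.178
  50.102.213.192/26 (50.102.213.192 - 50.102.213.255) does not contain 50.102.213.178
  51.102.213.128/25 (51.102.213.128 - 51.102.213.255) does not contain 50.102.213.178
  50.102.148.0/22 (50.102.148.0 - 50.102.151.255) does not contain 50.102.213.178
  50.100.0.0/15 (50.100.0.0 - 50.101.255.255) does not contain 50.102.213.178
Longest matching prefix is /10 -> interface ge-0/0/3.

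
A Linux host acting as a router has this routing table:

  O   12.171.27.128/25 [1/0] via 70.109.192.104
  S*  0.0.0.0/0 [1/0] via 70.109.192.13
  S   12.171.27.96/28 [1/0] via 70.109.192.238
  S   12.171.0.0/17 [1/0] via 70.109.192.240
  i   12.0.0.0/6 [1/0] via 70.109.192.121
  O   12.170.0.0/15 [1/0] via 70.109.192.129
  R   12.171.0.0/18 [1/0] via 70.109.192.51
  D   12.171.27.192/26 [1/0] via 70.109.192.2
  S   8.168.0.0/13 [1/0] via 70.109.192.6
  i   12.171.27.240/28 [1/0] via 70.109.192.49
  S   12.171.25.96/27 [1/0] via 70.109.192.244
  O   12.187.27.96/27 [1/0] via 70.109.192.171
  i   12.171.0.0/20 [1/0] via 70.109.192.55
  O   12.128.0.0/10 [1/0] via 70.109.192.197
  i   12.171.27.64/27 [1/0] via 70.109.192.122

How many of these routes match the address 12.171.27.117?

6

Prefixes containing 12.171.27.117:
  0.0.0.0/0 (default, matches everything)
  12.0.0.0/6 (12.0.0.0 - 15.255.255.255)
  12.128.0.0/10 (12.128.0.0 - 12.191.255.255)
  12.170.0.0/15 (12.170.0.0 - 12.171.255.255)
  12.171.0.0/17 (12.171.0.0 - 12.171.127.255)
  12.171.0.0/18 (12.171.0.0 - 12.171.63.255)
Total matching entries: 6.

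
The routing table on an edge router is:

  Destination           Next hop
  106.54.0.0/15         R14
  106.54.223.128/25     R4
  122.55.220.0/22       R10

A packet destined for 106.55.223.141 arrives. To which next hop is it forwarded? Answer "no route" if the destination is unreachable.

Routes whose prefix contains 106.55.223.141:
  106.54.0.0/15 (106.54.0.0 - 106.55.255.255) -> R14
More-specific entries that do NOT match:
  106.54.223.128/25 (106.54.223.128 - 106.54.223.255) does not contain 106.55.223.141
  122.55.220.0/22 (122.55.220.0 - 122.55.223.255) does not contain 106.55.223.141
Longest matching prefix is /15 -> next hop R14.

R14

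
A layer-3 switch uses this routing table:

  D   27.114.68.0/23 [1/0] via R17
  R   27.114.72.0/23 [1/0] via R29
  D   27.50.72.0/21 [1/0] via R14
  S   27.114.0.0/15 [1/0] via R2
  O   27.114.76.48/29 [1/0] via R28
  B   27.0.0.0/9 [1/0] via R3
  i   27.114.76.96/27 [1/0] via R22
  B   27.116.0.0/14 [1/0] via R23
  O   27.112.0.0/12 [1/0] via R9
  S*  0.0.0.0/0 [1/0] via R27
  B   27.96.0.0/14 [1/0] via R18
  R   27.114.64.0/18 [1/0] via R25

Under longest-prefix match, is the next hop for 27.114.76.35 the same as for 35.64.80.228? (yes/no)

27.114.76.35: longest match 27.114.64.0/18 -> R25
35.64.80.228: longest match 0.0.0.0/0 -> R27

no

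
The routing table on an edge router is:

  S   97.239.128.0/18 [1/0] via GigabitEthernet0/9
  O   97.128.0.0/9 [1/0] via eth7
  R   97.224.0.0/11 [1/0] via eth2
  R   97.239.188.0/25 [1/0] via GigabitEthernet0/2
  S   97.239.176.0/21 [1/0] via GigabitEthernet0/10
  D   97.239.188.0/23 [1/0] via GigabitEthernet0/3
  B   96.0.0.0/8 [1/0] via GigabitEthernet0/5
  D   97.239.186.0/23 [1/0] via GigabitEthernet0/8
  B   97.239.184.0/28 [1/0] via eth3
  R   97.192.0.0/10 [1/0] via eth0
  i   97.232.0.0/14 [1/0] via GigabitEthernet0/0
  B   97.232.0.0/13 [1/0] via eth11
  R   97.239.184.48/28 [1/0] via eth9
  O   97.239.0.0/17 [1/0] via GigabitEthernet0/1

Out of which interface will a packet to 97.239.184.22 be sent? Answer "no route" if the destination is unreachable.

Routes whose prefix contains 97.239.184.22:
  97.128.0.0/9 (97.128.0.0 - 97.255.255.255) -> eth7
  97.192.0.0/10 (97.192.0.0 - 97.255.255.255) -> eth0
  97.224.0.0/11 (97.224.0.0 - 97.255.255.255) -> eth2
  97.232.0.0/13 (97.232.0.0 - 97.239.255.255) -> eth11
  97.239.128.0/18 (97.239.128.0 - 97.239.191.255) -> GigabitEthernet0/9
More-specific entries that do NOT match:
  97.239.184.0/28 (97.239.184.0 - 97.239.184.15) does not contain 97.239.184.22
  97.239.184.48/28 (97.239.184.48 - 97.239.184.63) does not contain 97.239.184.22
  97.239.188.0/25 (97.239.188.0 - 97.239.188.127) does not contain 97.239.184.22
  97.239.188.0/23 (97.239.188.0 - 97.239.189.255) does not contain 97.239.184.22
  97.239.186.0/23 (97.239.186.0 - 97.239.187.255) does not contain 97.239.184.22
  97.239.176.0/21 (97.239.176.0 - 97.239.183.255) does not contain 97.239.184.22
Longest matching prefix is /18 -> interface GigabitEthernet0/9.

GigabitEthernet0/9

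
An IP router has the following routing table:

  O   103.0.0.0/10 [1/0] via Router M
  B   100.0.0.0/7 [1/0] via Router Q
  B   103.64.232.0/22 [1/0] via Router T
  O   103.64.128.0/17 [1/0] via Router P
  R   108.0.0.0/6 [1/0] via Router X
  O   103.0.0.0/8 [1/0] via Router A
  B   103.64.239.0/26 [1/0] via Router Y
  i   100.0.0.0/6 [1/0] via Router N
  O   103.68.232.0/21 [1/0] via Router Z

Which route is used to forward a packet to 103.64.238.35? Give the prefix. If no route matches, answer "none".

Entries matching 103.64.238.35:
  100.0.0.0/6 (100.0.0.0 - 103.255.255.255)
  103.0.0.0/8 (103.0.0.0 - 103.255.255.255)
  103.64.128.0/17 (103.64.128.0 - 103.64.255.255)
Most specific is 103.64.128.0/17.

103.64.128.0/17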